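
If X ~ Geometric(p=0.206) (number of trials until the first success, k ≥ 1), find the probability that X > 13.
0.049850

We have X ~ Geometric(p=0.206) (number of trials until the first success, k ≥ 1).

P(X > 13) = 1 - P(X ≤ 13)
                = 1 - F(13)
                = 1 - 0.950150
                = 0.049850

So there's approximately a 5.0% chance that X exceeds 13.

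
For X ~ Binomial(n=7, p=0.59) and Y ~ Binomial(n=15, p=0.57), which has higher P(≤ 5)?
X has higher probability (P(X ≤ 5) = 0.8541 > P(Y ≤ 5) = 0.0565)

Compute P(≤ 5) for each distribution:

X ~ Binomial(n=7, p=0.59):
P(X ≤ 5) = 0.8541

Y ~ Binomial(n=15, p=0.57):
P(Y ≤ 5) = 0.0565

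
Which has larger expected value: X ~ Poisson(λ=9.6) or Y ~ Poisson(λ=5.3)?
X has larger mean (9.6000 > 5.3000)

Compute the expected value for each distribution:

X ~ Poisson(λ=9.6):
E[X] = 9.6000

Y ~ Poisson(λ=5.3):
E[Y] = 5.3000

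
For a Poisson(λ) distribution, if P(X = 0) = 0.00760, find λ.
λ = 4.8796

For a Poisson(λ) distribution, the PMF at 0 is:
P(X = 0) = λ^0 e^(-λ) / 0! = e^(-λ)

Given P(X = 0) = 0.00760:
e^(-λ) = 0.00760
-λ = ln(0.00760)
λ = -ln(0.00760) = 4.8796

Verification: e^(-4.8796) = 0.00760 ✓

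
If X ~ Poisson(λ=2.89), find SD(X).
1.7000

We have X ~ Poisson(λ=2.89).

For a Poisson distribution with λ=2.89:
σ = √Var(X) = 1.7000

The standard deviation is the square root of the variance.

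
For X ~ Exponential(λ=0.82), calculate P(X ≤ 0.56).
0.368211

We have X ~ Exponential(λ=0.82).

The CDF gives us P(X ≤ k).

Using the CDF:
P(X ≤ 0.56) = 0.368211

This means there's approximately a 36.8% chance that X is at most 0.56.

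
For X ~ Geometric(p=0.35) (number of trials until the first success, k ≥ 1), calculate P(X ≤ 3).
0.725375

We have X ~ Geometric(p=0.35) (number of trials until the first success, k ≥ 1).

The CDF gives us P(X ≤ k).

Using the CDF:
P(X ≤ 3) = 0.725375

This means there's approximately a 72.5% chance that X is at most 3.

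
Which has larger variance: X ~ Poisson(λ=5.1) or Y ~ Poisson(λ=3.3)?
X has larger variance (5.1000 > 3.3000)

Compute the variance for each distribution:

X ~ Poisson(λ=5.1):
Var(X) = 5.1000

Y ~ Poisson(λ=3.3):
Var(Y) = 3.3000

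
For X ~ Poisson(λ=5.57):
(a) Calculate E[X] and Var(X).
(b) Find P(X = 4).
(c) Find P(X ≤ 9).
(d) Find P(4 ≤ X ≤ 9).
(a) E[X] = 5.5700, Var(X) = 5.5700
(b) P(X = 4) = 0.152823
(c) P(X ≤ 9) = 0.942511
(d) P(4 ≤ X ≤ 9) = 0.748619

We have X ~ Poisson(λ=5.57).

(a) Moments:
E[X] = 5.5700
Var(X) = 5.5700
σ = √Var(X) = 2.3601

(b) Point probability using PMF:
P(X = 4) = 0.152823

(c) Cumulative probability using CDF:
P(X ≤ 9) = F(9) = 0.942511

(d) Range probability:
P(4 ≤ X ≤ 9) = P(X ≤ 9) - P(X ≤ 3)
                   = F(9) - F(3)
                   = 0.942511 - 0.193892
                   = 0.748619

This means approximately 74.9% of outcomes fall in the interval [4, 9].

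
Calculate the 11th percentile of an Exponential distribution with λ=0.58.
0.2009

We have X ~ Exponential(λ=0.58).

We want to find x such that P(X ≤ x) = 0.11.

This is the 11th percentile, which means 11% of values fall below this point.

Using the inverse CDF (quantile function):
x = F⁻¹(0.11) = 0.2009

Verification: P(X ≤ 0.2009) = 0.11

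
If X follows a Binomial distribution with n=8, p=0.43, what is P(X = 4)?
0.252622

We have X ~ Binomial(n=8, p=0.43).

For a Binomial distribution, the PMF gives us the probability of each outcome.

Using the PMF formula:
P(X = 4) = 0.252622

Rounded to 4 decimal places: 0.2526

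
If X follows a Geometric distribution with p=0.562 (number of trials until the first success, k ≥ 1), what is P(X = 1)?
0.562000

We have X ~ Geometric(p=0.562) (number of trials until the first success, k ≥ 1).

For a Geometric distribution, the PMF gives us the probability of each outcome.

Using the PMF formula:
P(X = 1) = 0.562000

Rounded to 4 decimal places: 0.5620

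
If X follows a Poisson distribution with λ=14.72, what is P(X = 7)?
0.012026

We have X ~ Poisson(λ=14.72).

For a Poisson distribution, the PMF gives us the probability of each outcome.

Using the PMF formula:
P(X = 7) = 0.012026

Rounded to 4 decimal places: 0.0120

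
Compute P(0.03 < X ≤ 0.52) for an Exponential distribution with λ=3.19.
0.718369

We have X ~ Exponential(λ=3.19).

To find P(0.03 < X ≤ 0.52), we use:
P(0.03 < X ≤ 0.52) = P(X ≤ 0.52) - P(X ≤ 0.03)
                 = F(0.52) - F(0.03)
                 = 0.809633 - 0.091263
                 = 0.718369

So there's approximately a 71.8% chance that X falls in this range.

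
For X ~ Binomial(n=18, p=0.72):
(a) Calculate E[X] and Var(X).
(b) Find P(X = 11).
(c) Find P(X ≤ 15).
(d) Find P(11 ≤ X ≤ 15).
(a) E[X] = 12.9600, Var(X) = 3.6288
(b) P(X = 11) = 0.115749
(c) P(X ≤ 15) = 0.915805
(d) P(11 ≤ X ≤ 15) = 0.814434

We have X ~ Binomial(n=18, p=0.72).

(a) Moments:
E[X] = 12.9600
Var(X) = 3.6288
σ = √Var(X) = 1.9049

(b) Point probability using PMF:
P(X = 11) = 0.115749

(c) Cumulative probability using CDF:
P(X ≤ 15) = F(15) = 0.915805

(d) Range probability:
P(11 ≤ X ≤ 15) = P(X ≤ 15) - P(X ≤ 10)
                   = F(15) - F(10)
                   = 0.915805 - 0.101371
                   = 0.814434

This means approximately 81.4% of outcomes fall in the interval [11, 15].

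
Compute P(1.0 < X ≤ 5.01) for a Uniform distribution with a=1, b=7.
0.668333

We have X ~ Uniform(a=1, b=7).

To find P(1.0 < X ≤ 5.01), we use:
P(1.0 < X ≤ 5.01) = P(X ≤ 5.01) - P(X ≤ 1.0)
                 = F(5.01) - F(1.0)
                 = 0.668333 - 0.000000
                 = 0.668333

So there's approximately a 66.8% chance that X falls in this range.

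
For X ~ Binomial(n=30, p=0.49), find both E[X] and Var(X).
E[X] = 14.7000, Var(X) = 7.4970

We have X ~ Binomial(n=30, p=0.49).

For a Binomial distribution with n=30, p=0.49:

Expected value:
E[X] = 14.7000

Variance:
Var(X) = 7.4970

Standard deviation:
σ = √Var(X) = 2.7381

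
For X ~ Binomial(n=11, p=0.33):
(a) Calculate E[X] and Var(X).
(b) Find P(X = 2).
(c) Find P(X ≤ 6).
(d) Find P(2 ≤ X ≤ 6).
(a) E[X] = 3.6300, Var(X) = 2.4321
(b) P(X = 2) = 0.162954
(c) P(X ≤ 6) = 0.963416
(d) P(2 ≤ X ≤ 6) = 0.885034

We have X ~ Binomial(n=11, p=0.33).

(a) Moments:
E[X] = 3.6300
Var(X) = 2.4321
σ = √Var(X) = 1.5595

(b) Point probability using PMF:
P(X = 2) = 0.162954

(c) Cumulative probability using CDF:
P(X ≤ 6) = F(6) = 0.963416

(d) Range probability:
P(2 ≤ X ≤ 6) = P(X ≤ 6) - P(X ≤ 1)
                   = F(6) - F(1)
                   = 0.963416 - 0.078382
                   = 0.885034

This means approximately 88.5% of outcomes fall in the interval [2, 6].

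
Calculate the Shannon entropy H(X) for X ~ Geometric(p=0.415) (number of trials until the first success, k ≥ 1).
1.6352 nats

We have X ~ Geometric(p=0.415) (number of trials until the first success, k ≥ 1).

The Shannon entropy measures the uncertainty or information content of the distribution.

For a Geometric distribution with p=0.415 (number of trials until the first success, k ≥ 1):
H(X) = 1.6352 nats

(In bits, this would be 2.3592 bits.)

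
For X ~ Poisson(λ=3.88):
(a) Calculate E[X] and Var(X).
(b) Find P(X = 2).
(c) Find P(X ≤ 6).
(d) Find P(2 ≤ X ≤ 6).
(a) E[X] = 3.8800, Var(X) = 3.8800
(b) P(X = 2) = 0.155443
(c) P(X ≤ 6) = 0.901451
(d) P(2 ≤ X ≤ 6) = 0.800675

We have X ~ Poisson(λ=3.88).

(a) Moments:
E[X] = 3.8800
Var(X) = 3.8800
σ = √Var(X) = 1.9698

(b) Point probability using PMF:
P(X = 2) = 0.155443

(c) Cumulative probability using CDF:
P(X ≤ 6) = F(6) = 0.901451

(d) Range probability:
P(2 ≤ X ≤ 6) = P(X ≤ 6) - P(X ≤ 1)
                   = F(6) - F(1)
                   = 0.901451 - 0.100776
                   = 0.800675

This means approximately 80.1% of outcomes fall in the interval [2, 6].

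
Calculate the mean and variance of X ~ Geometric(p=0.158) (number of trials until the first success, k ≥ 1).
E[X] = 6.3291, Var(X) = 33.7286

We have X ~ Geometric(p=0.158) (number of trials until the first success, k ≥ 1).

For a Geometric distribution with p=0.158 (number of trials until the first success, k ≥ 1):

Expected value:
E[X] = 6.3291

Variance:
Var(X) = 33.7286

Standard deviation:
σ = √Var(X) = 5.8076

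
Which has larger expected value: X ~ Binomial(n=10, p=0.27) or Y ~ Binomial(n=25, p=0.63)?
Y has larger mean (15.7500 > 2.7000)

Compute the expected value for each distribution:

X ~ Binomial(n=10, p=0.27):
E[X] = 2.7000

Y ~ Binomial(n=25, p=0.63):
E[Y] = 15.7500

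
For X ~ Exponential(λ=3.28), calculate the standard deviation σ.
0.3049

We have X ~ Exponential(λ=3.28).

For an Exponential distribution with λ=3.28:
σ = √Var(X) = 0.3049

The standard deviation is the square root of the variance.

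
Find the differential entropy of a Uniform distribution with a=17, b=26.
2.1972 nats

We have X ~ Uniform(a=17, b=26).

The differential entropy measures the uncertainty or information content of the distribution.

For a Uniform distribution with a=17, b=26:
h(X) = 2.1972 nats

(In bits, this would be 3.1699 bits.)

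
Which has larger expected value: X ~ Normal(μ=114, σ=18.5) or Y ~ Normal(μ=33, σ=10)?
X has larger mean (114.0000 > 33.0000)

Compute the expected value for each distribution:

X ~ Normal(μ=114, σ=18.5):
E[X] = 114.0000

Y ~ Normal(μ=33, σ=10):
E[Y] = 33.0000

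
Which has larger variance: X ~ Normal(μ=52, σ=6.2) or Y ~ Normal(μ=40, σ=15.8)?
Y has larger variance (249.6400 > 38.4400)

Compute the variance for each distribution:

X ~ Normal(μ=52, σ=6.2):
Var(X) = 38.4400

Y ~ Normal(μ=40, σ=15.8):
Var(Y) = 249.6400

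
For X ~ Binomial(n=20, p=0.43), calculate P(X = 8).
0.173186

We have X ~ Binomial(n=20, p=0.43).

For a Binomial distribution, the PMF gives us the probability of each outcome.

Using the PMF formula:
P(X = 8) = 0.173186

Rounded to 4 decimal places: 0.1732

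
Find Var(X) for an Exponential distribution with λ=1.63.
0.3764

We have X ~ Exponential(λ=1.63).

For an Exponential distribution with λ=1.63:
Var(X) = 0.3764

The variance measures the spread of the distribution around the mean.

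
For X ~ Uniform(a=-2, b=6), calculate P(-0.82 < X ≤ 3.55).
0.546250

We have X ~ Uniform(a=-2, b=6).

To find P(-0.82 < X ≤ 3.55), we use:
P(-0.82 < X ≤ 3.55) = P(X ≤ 3.55) - P(X ≤ -0.82)
                 = F(3.55) - F(-0.82)
                 = 0.693750 - 0.147500
                 = 0.546250

So there's approximately a 54.6% chance that X falls in this range.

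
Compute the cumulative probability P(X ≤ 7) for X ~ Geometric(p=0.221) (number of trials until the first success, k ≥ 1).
0.825915

We have X ~ Geometric(p=0.221) (number of trials until the first success, k ≥ 1).

The CDF gives us P(X ≤ k).

Using the CDF:
P(X ≤ 7) = 0.825915

This means there's approximately a 82.6% chance that X is at most 7.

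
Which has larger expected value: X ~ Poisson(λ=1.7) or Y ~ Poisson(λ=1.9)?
Y has larger mean (1.9000 > 1.7000)

Compute the expected value for each distribution:

X ~ Poisson(λ=1.7):
E[X] = 1.7000

Y ~ Poisson(λ=1.9):
E[Y] = 1.9000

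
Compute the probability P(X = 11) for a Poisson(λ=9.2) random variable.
0.101158

We have X ~ Poisson(λ=9.2).

For a Poisson distribution, the PMF gives us the probability of each outcome.

Using the PMF formula:
P(X = 11) = 0.101158

Rounded to 4 decimal places: 0.1012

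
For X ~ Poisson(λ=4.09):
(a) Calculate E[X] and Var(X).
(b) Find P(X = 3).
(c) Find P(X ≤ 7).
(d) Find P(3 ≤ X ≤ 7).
(a) E[X] = 4.0900, Var(X) = 4.0900
(b) P(X = 3) = 0.190877
(c) P(X ≤ 7) = 0.943326
(d) P(3 ≤ X ≤ 7) = 0.718116

We have X ~ Poisson(λ=4.09).

(a) Moments:
E[X] = 4.0900
Var(X) = 4.0900
σ = √Var(X) = 2.0224

(b) Point probability using PMF:
P(X = 3) = 0.190877

(c) Cumulative probability using CDF:
P(X ≤ 7) = F(7) = 0.943326

(d) Range probability:
P(3 ≤ X ≤ 7) = P(X ≤ 7) - P(X ≤ 2)
                   = F(7) - F(2)
                   = 0.943326 - 0.225210
                   = 0.718116

This means approximately 71.8% of outcomes fall in the interval [3, 7].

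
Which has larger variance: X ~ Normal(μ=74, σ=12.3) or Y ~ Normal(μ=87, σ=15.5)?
Y has larger variance (240.2500 > 151.2900)

Compute the variance for each distribution:

X ~ Normal(μ=74, σ=12.3):
Var(X) = 151.2900

Y ~ Normal(μ=87, σ=15.5):
Var(Y) = 240.2500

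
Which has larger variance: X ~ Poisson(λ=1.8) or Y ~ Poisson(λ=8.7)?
Y has larger variance (8.7000 > 1.8000)

Compute the variance for each distribution:

X ~ Poisson(λ=1.8):
Var(X) = 1.8000

Y ~ Poisson(λ=8.7):
Var(Y) = 8.7000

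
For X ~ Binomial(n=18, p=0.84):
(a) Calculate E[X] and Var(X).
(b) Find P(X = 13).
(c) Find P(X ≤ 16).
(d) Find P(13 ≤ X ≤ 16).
(a) E[X] = 15.1200, Var(X) = 2.4192
(b) P(X = 13) = 0.093134
(c) P(X ≤ 16) = 0.808005
(d) P(13 ≤ X ≤ 16) = 0.752897

We have X ~ Binomial(n=18, p=0.84).

(a) Moments:
E[X] = 15.1200
Var(X) = 2.4192
σ = √Var(X) = 1.5554

(b) Point probability using PMF:
P(X = 13) = 0.093134

(c) Cumulative probability using CDF:
P(X ≤ 16) = F(16) = 0.808005

(d) Range probability:
P(13 ≤ X ≤ 16) = P(X ≤ 16) - P(X ≤ 12)
                   = F(16) - F(12)
                   = 0.808005 - 0.055108
                   = 0.752897

This means approximately 75.3% of outcomes fall in the interval [13, 16].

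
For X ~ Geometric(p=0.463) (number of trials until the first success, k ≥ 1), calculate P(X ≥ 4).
0.154854

We have X ~ Geometric(p=0.463) (number of trials until the first success, k ≥ 1).

For discrete distributions, P(X ≥ 4) = 1 - P(X ≤ 3).

P(X ≤ 3) = 0.845146
P(X ≥ 4) = 1 - 0.845146 = 0.154854

So there's approximately a 15.5% chance that X is at least 4.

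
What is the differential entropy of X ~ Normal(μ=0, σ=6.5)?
3.2907 nats

We have X ~ Normal(μ=0, σ=6.5).

The differential entropy measures the uncertainty or information content of the distribution.

For a Normal distribution with μ=0, σ=6.5:
h(X) = 3.2907 nats

(In bits, this would be 4.7475 bits.)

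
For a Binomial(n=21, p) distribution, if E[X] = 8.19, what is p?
p = 0.39

For a Binomial(n, p) distribution:
E[X] = n × p

Given n = 21 and E[X] = 8.19:
8.19 = 21 × p
p = 8.19 / 21 = 0.39

Verification: Binomial(21, 0.39) has E[X] = 8.19 ✓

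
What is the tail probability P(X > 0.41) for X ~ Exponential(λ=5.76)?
0.094269

We have X ~ Exponential(λ=5.76).

P(X > 0.41) = 1 - P(X ≤ 0.41)
                = 1 - F(0.41)
                = 1 - 0.905731
                = 0.094269

So there's approximately a 9.4% chance that X exceeds 0.41.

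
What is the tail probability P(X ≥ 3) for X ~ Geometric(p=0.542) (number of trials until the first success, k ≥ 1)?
0.209764

We have X ~ Geometric(p=0.542) (number of trials until the first success, k ≥ 1).

For discrete distributions, P(X ≥ 3) = 1 - P(X ≤ 2).

P(X ≤ 2) = 0.790236
P(X ≥ 3) = 1 - 0.790236 = 0.209764

So there's approximately a 21.0% chance that X is at least 3.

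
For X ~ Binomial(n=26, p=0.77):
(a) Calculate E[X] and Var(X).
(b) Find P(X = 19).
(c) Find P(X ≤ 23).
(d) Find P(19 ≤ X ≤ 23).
(a) E[X] = 20.0200, Var(X) = 4.6046
(b) P(X = 19) = 0.156139
(c) P(X ≤ 23) = 0.957750
(d) P(19 ≤ X ≤ 23) = 0.724772

We have X ~ Binomial(n=26, p=0.77).

(a) Moments:
E[X] = 20.0200
Var(X) = 4.6046
σ = √Var(X) = 2.1458

(b) Point probability using PMF:
P(X = 19) = 0.156139

(c) Cumulative probability using CDF:
P(X ≤ 23) = F(23) = 0.957750

(d) Range probability:
P(19 ≤ X ≤ 23) = P(X ≤ 23) - P(X ≤ 18)
                   = F(23) - F(18)
                   = 0.957750 - 0.232978
                   = 0.724772

This means approximately 72.5% of outcomes fall in the interval [19, 23].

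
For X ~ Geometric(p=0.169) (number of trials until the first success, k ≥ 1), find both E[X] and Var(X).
E[X] = 5.9172, Var(X) = 29.0956

We have X ~ Geometric(p=0.169) (number of trials until the first success, k ≥ 1).

For a Geometric distribution with p=0.169 (number of trials until the first success, k ≥ 1):

Expected value:
E[X] = 5.9172

Variance:
Var(X) = 29.0956

Standard deviation:
σ = √Var(X) = 5.3940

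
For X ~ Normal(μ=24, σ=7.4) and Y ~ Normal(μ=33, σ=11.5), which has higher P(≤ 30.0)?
X has higher probability (P(X ≤ 30.0) = 0.7913 > P(Y ≤ 30.0) = 0.3971)

Compute P(≤ 30.0) for each distribution:

X ~ Normal(μ=24, σ=7.4):
P(X ≤ 30.0) = 0.7913

Y ~ Normal(μ=33, σ=11.5):
P(Y ≤ 30.0) = 0.3971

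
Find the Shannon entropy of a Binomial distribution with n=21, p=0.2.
2.0135 nats

We have X ~ Binomial(n=21, p=0.2).

The Shannon entropy measures the uncertainty or information content of the distribution.

For a Binomial distribution with n=21, p=0.2:
H(X) = 2.0135 nats

(In bits, this would be 2.9048 bits.)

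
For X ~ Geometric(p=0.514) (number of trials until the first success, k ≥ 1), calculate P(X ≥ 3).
0.236196

We have X ~ Geometric(p=0.514) (number of trials until the first success, k ≥ 1).

For discrete distributions, P(X ≥ 3) = 1 - P(X ≤ 2).

P(X ≤ 2) = 0.763804
P(X ≥ 3) = 1 - 0.763804 = 0.236196

So there's approximately a 23.6% chance that X is at least 3.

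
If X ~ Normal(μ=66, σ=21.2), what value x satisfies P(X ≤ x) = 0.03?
26.1272

We have X ~ Normal(μ=66, σ=21.2).

We want to find x such that P(X ≤ x) = 0.03.

This is the 3rd percentile, which means 3% of values fall below this point.

Using the inverse CDF (quantile function):
x = F⁻¹(0.03) = 26.1272

Verification: P(X ≤ 26.1272) = 0.03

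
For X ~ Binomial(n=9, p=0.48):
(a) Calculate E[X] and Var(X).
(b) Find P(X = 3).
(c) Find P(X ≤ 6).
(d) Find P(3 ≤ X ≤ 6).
(a) E[X] = 4.3200, Var(X) = 2.2464
(b) P(X = 3) = 0.183664
(c) P(X ≤ 6) = 0.928312
(d) P(3 ≤ X ≤ 6) = 0.817165

We have X ~ Binomial(n=9, p=0.48).

(a) Moments:
E[X] = 4.3200
Var(X) = 2.2464
σ = √Var(X) = 1.4988

(b) Point probability using PMF:
P(X = 3) = 0.183664

(c) Cumulative probability using CDF:
P(X ≤ 6) = F(6) = 0.928312

(d) Range probability:
P(3 ≤ X ≤ 6) = P(X ≤ 6) - P(X ≤ 2)
                   = F(6) - F(2)
                   = 0.928312 - 0.111147
                   = 0.817165

This means approximately 81.7% of outcomes fall in the interval [3, 6].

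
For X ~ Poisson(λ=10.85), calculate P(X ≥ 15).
0.135268

We have X ~ Poisson(λ=10.85).

For discrete distributions, P(X ≥ 15) = 1 - P(X ≤ 14).

P(X ≤ 14) = 0.864732
P(X ≥ 15) = 1 - 0.864732 = 0.135268

So there's approximately a 13.5% chance that X is at least 15.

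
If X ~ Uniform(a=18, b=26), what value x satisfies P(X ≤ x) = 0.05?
18.4000

We have X ~ Uniform(a=18, b=26).

We want to find x such that P(X ≤ x) = 0.05.

This is the 5th percentile, which means 5% of values fall below this point.

Using the inverse CDF (quantile function):
x = F⁻¹(0.05) = 18.4000

Verification: P(X ≤ 18.4000) = 0.05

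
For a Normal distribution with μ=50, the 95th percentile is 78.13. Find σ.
σ = 17.1018

For X ~ Normal(μ, σ), the p-th percentile satisfies x = μ + z_p × σ,
where z_p = Φ⁻¹(p) is the standard normal quantile.

Step 1: z_{0.95} = Φ⁻¹(0.95) = 1.6449

Step 2: Solve for σ:
78.13 = 50 + 1.6449 × σ
σ = (78.13 - 50) / 1.6449
σ = 28.13 / 1.6449
σ = 17.1018

Verification: μ + z × σ = 50 + 1.6449 × 17.1018 = 78.13 ✓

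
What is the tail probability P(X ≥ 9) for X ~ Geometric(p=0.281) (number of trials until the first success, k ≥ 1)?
0.071422

We have X ~ Geometric(p=0.281) (number of trials until the first success, k ≥ 1).

For discrete distributions, P(X ≥ 9) = 1 - P(X ≤ 8).

P(X ≤ 8) = 0.928578
P(X ≥ 9) = 1 - 0.928578 = 0.071422

So there's approximately a 7.1% chance that X is at least 9.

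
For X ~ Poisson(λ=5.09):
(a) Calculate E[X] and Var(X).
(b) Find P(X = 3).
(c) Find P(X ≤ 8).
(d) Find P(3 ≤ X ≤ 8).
(a) E[X] = 5.0900, Var(X) = 5.0900
(b) P(X = 3) = 0.135345
(c) P(X ≤ 8) = 0.925872
(d) P(3 ≤ X ≤ 8) = 0.808599

We have X ~ Poisson(λ=5.09).

(a) Moments:
E[X] = 5.0900
Var(X) = 5.0900
σ = √Var(X) = 2.2561

(b) Point probability using PMF:
P(X = 3) = 0.135345

(c) Cumulative probability using CDF:
P(X ≤ 8) = F(8) = 0.925872

(d) Range probability:
P(3 ≤ X ≤ 8) = P(X ≤ 8) - P(X ≤ 2)
                   = F(8) - F(2)
                   = 0.925872 - 0.117274
                   = 0.808599

This means approximately 80.9% of outcomes fall in the interval [3, 8].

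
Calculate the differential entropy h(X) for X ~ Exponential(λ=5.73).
-0.7457 nats

We have X ~ Exponential(λ=5.73).

The differential entropy measures the uncertainty or information content of the distribution.

For an Exponential distribution with λ=5.73:
h(X) = -0.7457 nats

(In bits, this would be -1.0758 bits.)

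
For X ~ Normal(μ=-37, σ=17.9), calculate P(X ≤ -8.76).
0.942677

We have X ~ Normal(μ=-37, σ=17.9).

The CDF gives us P(X ≤ k).

Using the CDF:
P(X ≤ -8.76) = 0.942677

This means there's approximately a 94.3% chance that X is at most -8.76.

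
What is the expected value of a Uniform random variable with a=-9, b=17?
4.0000

We have X ~ Uniform(a=-9, b=17).

For a Uniform distribution with a=-9, b=17:
E[X] = 4.0000

This is the expected (average) value of X.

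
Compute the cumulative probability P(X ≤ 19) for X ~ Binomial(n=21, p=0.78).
0.962478

We have X ~ Binomial(n=21, p=0.78).

The CDF gives us P(X ≤ k).

Using the CDF:
P(X ≤ 19) = 0.962478

This means there's approximately a 96.2% chance that X is at most 19.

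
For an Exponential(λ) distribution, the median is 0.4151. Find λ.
λ = 1.6698

For X ~ Exponential(λ), the CDF is F(x) = 1 - e^(-λx).
The median m satisfies F(m) = 0.5:
1 - e^(-λm) = 0.5
e^(-λm) = 0.5
λm = ln(2)
m = ln(2) / λ

Given m = 0.4151:
λ = ln(2) / 0.4151 = 0.693147 / 0.4151 = 1.6698

Verification: ln(2) / 1.6698 = 0.4151 ✓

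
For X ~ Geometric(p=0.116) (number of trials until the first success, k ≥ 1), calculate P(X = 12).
0.029884

We have X ~ Geometric(p=0.116) (number of trials until the first success, k ≥ 1).

For a Geometric distribution, the PMF gives us the probability of each outcome.

Using the PMF formula:
P(X = 12) = 0.029884

Rounded to 4 decimal places: 0.0299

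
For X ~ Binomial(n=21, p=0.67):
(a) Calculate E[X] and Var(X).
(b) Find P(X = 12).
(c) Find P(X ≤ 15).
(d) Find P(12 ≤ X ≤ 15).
(a) E[X] = 14.0700, Var(X) = 4.6431
(b) P(X = 12) = 0.111626
(c) P(X ≤ 15) = 0.741028
(d) P(12 ≤ X ≤ 15) = 0.623032

We have X ~ Binomial(n=21, p=0.67).

(a) Moments:
E[X] = 14.0700
Var(X) = 4.6431
σ = √Var(X) = 2.1548

(b) Point probability using PMF:
P(X = 12) = 0.111626

(c) Cumulative probability using CDF:
P(X ≤ 15) = F(15) = 0.741028

(d) Range probability:
P(12 ≤ X ≤ 15) = P(X ≤ 15) - P(X ≤ 11)
                   = F(15) - F(11)
                   = 0.741028 - 0.117995
                   = 0.623032

This means approximately 62.3% of outcomes fall in the interval [12, 15].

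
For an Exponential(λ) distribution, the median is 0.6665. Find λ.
λ = 1.0400

For X ~ Exponential(λ), the CDF is F(x) = 1 - e^(-λx).
The median m satisfies F(m) = 0.5:
1 - e^(-λm) = 0.5
e^(-λm) = 0.5
λm = ln(2)
m = ln(2) / λ

Given m = 0.6665:
λ = ln(2) / 0.6665 = 0.693147 / 0.6665 = 1.0400

Verification: ln(2) / 1.0400 = 0.6665 ✓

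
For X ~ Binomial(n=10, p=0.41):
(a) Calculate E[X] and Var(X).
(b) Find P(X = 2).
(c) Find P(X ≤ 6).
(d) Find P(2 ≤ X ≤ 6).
(a) E[X] = 4.1000, Var(X) = 2.4190
(b) P(X = 2) = 0.111070
(c) P(X ≤ 6) = 0.937428
(d) P(2 ≤ X ≤ 6) = 0.896799

We have X ~ Binomial(n=10, p=0.41).

(a) Moments:
E[X] = 4.1000
Var(X) = 2.4190
σ = √Var(X) = 1.5553

(b) Point probability using PMF:
P(X = 2) = 0.111070

(c) Cumulative probability using CDF:
P(X ≤ 6) = F(6) = 0.937428

(d) Range probability:
P(2 ≤ X ≤ 6) = P(X ≤ 6) - P(X ≤ 1)
                   = F(6) - F(1)
                   = 0.937428 - 0.040629
                   = 0.896799

This means approximately 89.7% of outcomes fall in the interval [2, 6].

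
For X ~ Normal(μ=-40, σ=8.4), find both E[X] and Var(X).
E[X] = -40.0000, Var(X) = 70.5600

We have X ~ Normal(μ=-40, σ=8.4).

For a Normal distribution with μ=-40, σ=8.4:

Expected value:
E[X] = -40.0000

Variance:
Var(X) = 70.5600

Standard deviation:
σ = √Var(X) = 8.4000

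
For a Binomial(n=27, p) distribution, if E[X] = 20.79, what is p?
p = 0.77

For a Binomial(n, p) distribution:
E[X] = n × p

Given n = 27 and E[X] = 20.79:
20.79 = 27 × p
p = 20.79 / 27 = 0.77

Verification: Binomial(27, 0.77) has E[X] = 20.79 ✓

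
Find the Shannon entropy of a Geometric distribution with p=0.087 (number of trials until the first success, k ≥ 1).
3.3970 nats

We have X ~ Geometric(p=0.087) (number of trials until the first success, k ≥ 1).

The Shannon entropy measures the uncertainty or information content of the distribution.

For a Geometric distribution with p=0.087 (number of trials until the first success, k ≥ 1):
H(X) = 3.3970 nats

(In bits, this would be 4.9009 bits.)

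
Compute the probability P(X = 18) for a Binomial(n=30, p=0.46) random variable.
0.045222

We have X ~ Binomial(n=30, p=0.46).

For a Binomial distribution, the PMF gives us the probability of each outcome.

Using the PMF formula:
P(X = 18) = 0.045222

Rounded to 4 decimal places: 0.0452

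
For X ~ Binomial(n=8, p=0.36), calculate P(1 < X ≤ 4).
0.727165

We have X ~ Binomial(n=8, p=0.36).

To find P(1 < X ≤ 4), we use:
P(1 < X ≤ 4) = P(X ≤ 4) - P(X ≤ 1)
                 = F(4) - F(1)
                 = 0.881976 - 0.154811
                 = 0.727165

So there's approximately a 72.7% chance that X falls in this range.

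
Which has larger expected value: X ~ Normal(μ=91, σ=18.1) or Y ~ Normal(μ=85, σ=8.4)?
X has larger mean (91.0000 > 85.0000)

Compute the expected value for each distribution:

X ~ Normal(μ=91, σ=18.1):
E[X] = 91.0000

Y ~ Normal(μ=85, σ=8.4):
E[Y] = 85.0000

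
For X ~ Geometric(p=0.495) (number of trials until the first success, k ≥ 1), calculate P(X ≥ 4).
0.128788

We have X ~ Geometric(p=0.495) (number of trials until the first success, k ≥ 1).

For discrete distributions, P(X ≥ 4) = 1 - P(X ≤ 3).

P(X ≤ 3) = 0.871212
P(X ≥ 4) = 1 - 0.871212 = 0.128788

So there's approximately a 12.9% chance that X is at least 4.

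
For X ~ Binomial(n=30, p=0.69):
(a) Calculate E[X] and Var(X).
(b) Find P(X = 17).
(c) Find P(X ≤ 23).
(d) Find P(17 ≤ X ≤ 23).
(a) E[X] = 20.7000, Var(X) = 6.4170
(b) P(X = 17) = 0.053266
(c) P(X ≤ 23) = 0.867109
(d) P(17 ≤ X ≤ 23) = 0.815122

We have X ~ Binomial(n=30, p=0.69).

(a) Moments:
E[X] = 20.7000
Var(X) = 6.4170
σ = √Var(X) = 2.5332

(b) Point probability using PMF:
P(X = 17) = 0.053266

(c) Cumulative probability using CDF:
P(X ≤ 23) = F(23) = 0.867109

(d) Range probability:
P(17 ≤ X ≤ 23) = P(X ≤ 23) - P(X ≤ 16)
                   = F(23) - F(16)
                   = 0.867109 - 0.051987
                   = 0.815122

This means approximately 81.5% of outcomes fall in the interval [17, 23].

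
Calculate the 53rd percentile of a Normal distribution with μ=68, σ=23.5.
69.7688

We have X ~ Normal(μ=68, σ=23.5).

We want to find x such that P(X ≤ x) = 0.53.

This is the 53rd percentile, which means 53% of values fall below this point.

Using the inverse CDF (quantile function):
x = F⁻¹(0.53) = 69.7688

Verification: P(X ≤ 69.7688) = 0.53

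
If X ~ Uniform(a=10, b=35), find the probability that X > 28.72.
0.251200

We have X ~ Uniform(a=10, b=35).

P(X > 28.72) = 1 - P(X ≤ 28.72)
                = 1 - F(28.72)
                = 1 - 0.748800
                = 0.251200

So there's approximately a 25.1% chance that X exceeds 28.72.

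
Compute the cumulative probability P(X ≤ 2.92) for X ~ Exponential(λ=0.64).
0.845691

We have X ~ Exponential(λ=0.64).

The CDF gives us P(X ≤ k).

Using the CDF:
P(X ≤ 2.92) = 0.845691

This means there's approximately a 84.6% chance that X is at most 2.92.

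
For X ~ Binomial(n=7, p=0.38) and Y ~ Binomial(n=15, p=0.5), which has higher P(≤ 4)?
X has higher probability (P(X ≤ 4) = 0.9218 > P(Y ≤ 4) = 0.0592)

Compute P(≤ 4) for each distribution:

X ~ Binomial(n=7, p=0.38):
P(X ≤ 4) = 0.9218

Y ~ Binomial(n=15, p=0.5):
P(Y ≤ 4) = 0.0592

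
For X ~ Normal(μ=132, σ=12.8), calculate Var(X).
163.8400

We have X ~ Normal(μ=132, σ=12.8).

For a Normal distribution with μ=132, σ=12.8:
Var(X) = 163.8400

The variance measures the spread of the distribution around the mean.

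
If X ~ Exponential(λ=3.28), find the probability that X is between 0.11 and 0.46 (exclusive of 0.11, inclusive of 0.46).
0.475943

We have X ~ Exponential(λ=3.28).

To find P(0.11 < X ≤ 0.46), we use:
P(0.11 < X ≤ 0.46) = P(X ≤ 0.46) - P(X ≤ 0.11)
                 = F(0.46) - F(0.11)
                 = 0.778825 - 0.302882
                 = 0.475943

So there's approximately a 47.6% chance that X falls in this range.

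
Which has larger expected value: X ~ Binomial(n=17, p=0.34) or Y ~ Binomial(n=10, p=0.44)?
X has larger mean (5.7800 > 4.4000)

Compute the expected value for each distribution:

X ~ Binomial(n=17, p=0.34):
E[X] = 5.7800

Y ~ Binomial(n=10, p=0.44):
E[Y] = 4.4000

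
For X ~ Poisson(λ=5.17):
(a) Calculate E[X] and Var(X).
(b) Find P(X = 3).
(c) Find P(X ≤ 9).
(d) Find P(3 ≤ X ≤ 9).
(a) E[X] = 5.1700, Var(X) = 5.1700
(b) P(X = 3) = 0.130924
(c) P(X ≤ 9) = 0.961580
(d) P(3 ≤ X ≤ 9) = 0.850535

We have X ~ Poisson(λ=5.17).

(a) Moments:
E[X] = 5.1700
Var(X) = 5.1700
σ = √Var(X) = 2.2738

(b) Point probability using PMF:
P(X = 3) = 0.130924

(c) Cumulative probability using CDF:
P(X ≤ 9) = F(9) = 0.961580

(d) Range probability:
P(3 ≤ X ≤ 9) = P(X ≤ 9) - P(X ≤ 2)
                   = F(9) - F(2)
                   = 0.961580 - 0.111045
                   = 0.850535

This means approximately 85.1% of outcomes fall in the interval [3, 9].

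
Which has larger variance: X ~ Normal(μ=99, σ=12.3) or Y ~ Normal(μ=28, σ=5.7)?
X has larger variance (151.2900 > 32.4900)

Compute the variance for each distribution:

X ~ Normal(μ=99, σ=12.3):
Var(X) = 151.2900

Y ~ Normal(μ=28, σ=5.7):
Var(Y) = 32.4900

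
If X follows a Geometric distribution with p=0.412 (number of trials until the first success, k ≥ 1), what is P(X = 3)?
0.142447

We have X ~ Geometric(p=0.412) (number of trials until the first success, k ≥ 1).

For a Geometric distribution, the PMF gives us the probability of each outcome.

Using the PMF formula:
P(X = 3) = 0.142447

Rounded to 4 decimal places: 0.1424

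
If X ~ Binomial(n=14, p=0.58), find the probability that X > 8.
0.424605

We have X ~ Binomial(n=14, p=0.58).

P(X > 8) = 1 - P(X ≤ 8)
                = 1 - F(8)
                = 1 - 0.575395
                = 0.424605

So there's approximately a 42.5% chance that X exceeds 8.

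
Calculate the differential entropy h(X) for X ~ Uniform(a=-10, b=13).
3.1355 nats

We have X ~ Uniform(a=-10, b=13).

The differential entropy measures the uncertainty or information content of the distribution.

For a Uniform distribution with a=-10, b=13:
h(X) = 3.1355 nats

(In bits, this would be 4.5236 bits.)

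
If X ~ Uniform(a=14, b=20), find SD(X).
1.7321

We have X ~ Uniform(a=14, b=20).

For a Uniform distribution with a=14, b=20:
σ = √Var(X) = 1.7321

The standard deviation is the square root of the variance.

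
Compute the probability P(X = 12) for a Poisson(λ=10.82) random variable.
0.107479

We have X ~ Poisson(λ=10.82).

For a Poisson distribution, the PMF gives us the probability of each outcome.

Using the PMF formula:
P(X = 12) = 0.107479

Rounded to 4 decimal places: 0.1075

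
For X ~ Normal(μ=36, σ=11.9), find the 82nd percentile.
46.8928

We have X ~ Normal(μ=36, σ=11.9).

We want to find x such that P(X ≤ x) = 0.82.

This is the 82nd percentile, which means 82% of values fall below this point.

Using the inverse CDF (quantile function):
x = F⁻¹(0.82) = 46.8928

Verification: P(X ≤ 46.8928) = 0.82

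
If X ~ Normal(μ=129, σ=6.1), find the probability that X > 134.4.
0.188012

We have X ~ Normal(μ=129, σ=6.1).

P(X > 134.4) = 1 - P(X ≤ 134.4)
                = 1 - F(134.4)
                = 1 - 0.811988
                = 0.188012

So there's approximately a 18.8% chance that X exceeds 134.4.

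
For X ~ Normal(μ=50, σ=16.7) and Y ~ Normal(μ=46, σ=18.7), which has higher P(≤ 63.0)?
Y has higher probability (P(Y ≤ 63.0) = 0.8183 > P(X ≤ 63.0) = 0.7818)

Compute P(≤ 63.0) for each distribution:

X ~ Normal(μ=50, σ=16.7):
P(X ≤ 63.0) = 0.7818

Y ~ Normal(μ=46, σ=18.7):
P(Y ≤ 63.0) = 0.8183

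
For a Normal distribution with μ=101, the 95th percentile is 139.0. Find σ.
σ = 23.1024

For X ~ Normal(μ, σ), the p-th percentile satisfies x = μ + z_p × σ,
where z_p = Φ⁻¹(p) is the standard normal quantile.

Step 1: z_{0.95} = Φ⁻¹(0.95) = 1.6449

Step 2: Solve for σ:
139.0 = 101 + 1.6449 × σ
σ = (139.0 - 101) / 1.6449
σ = 38.00 / 1.6449
σ = 23.1024

Verification: μ + z × σ = 101 + 1.6449 × 23.1024 = 139.00 ✓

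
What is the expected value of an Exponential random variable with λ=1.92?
0.5208

We have X ~ Exponential(λ=1.92).

For an Exponential distribution with λ=1.92:
E[X] = 0.5208

This is the expected (average) value of X.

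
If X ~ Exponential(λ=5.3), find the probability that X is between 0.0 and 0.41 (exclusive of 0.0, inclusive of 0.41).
0.886164

We have X ~ Exponential(λ=5.3).

To find P(0.0 < X ≤ 0.41), we use:
P(0.0 < X ≤ 0.41) = P(X ≤ 0.41) - P(X ≤ 0.0)
                 = F(0.41) - F(0.0)
                 = 0.886164 - 0.000000
                 = 0.886164

So there's approximately a 88.6% chance that X falls in this range.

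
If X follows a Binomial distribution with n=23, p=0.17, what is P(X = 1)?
0.064848

We have X ~ Binomial(n=23, p=0.17).

For a Binomial distribution, the PMF gives us the probability of each outcome.

Using the PMF formula:
P(X = 1) = 0.064848

Rounded to 4 decimal places: 0.0648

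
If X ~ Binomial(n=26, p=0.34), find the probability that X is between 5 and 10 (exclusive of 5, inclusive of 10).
0.678231

We have X ~ Binomial(n=26, p=0.34).

To find P(5 < X ≤ 10), we use:
P(5 < X ≤ 10) = P(X ≤ 10) - P(X ≤ 5)
                 = F(10) - F(5)
                 = 0.757428 - 0.079197
                 = 0.678231

So there's approximately a 67.8% chance that X falls in this range.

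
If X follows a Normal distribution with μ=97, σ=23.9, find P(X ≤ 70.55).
0.134213

We have X ~ Normal(μ=97, σ=23.9).

The CDF gives us P(X ≤ k).

Using the CDF:
P(X ≤ 70.55) = 0.134213

This means there's approximately a 13.4% chance that X is at most 70.55.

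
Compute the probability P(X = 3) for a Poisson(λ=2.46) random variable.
0.211977

We have X ~ Poisson(λ=2.46).

For a Poisson distribution, the PMF gives us the probability of each outcome.

Using the PMF formula:
P(X = 3) = 0.211977

Rounded to 4 decimal places: 0.2120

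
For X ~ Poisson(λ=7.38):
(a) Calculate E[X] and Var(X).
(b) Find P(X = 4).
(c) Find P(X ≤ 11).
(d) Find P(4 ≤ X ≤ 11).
(a) E[X] = 7.3800, Var(X) = 7.3800
(b) P(X = 4) = 0.077076
(c) P(X ≤ 11) = 0.927585
(d) P(4 ≤ X ≤ 11) = 0.863601

We have X ~ Poisson(λ=7.38).

(a) Moments:
E[X] = 7.3800
Var(X) = 7.3800
σ = √Var(X) = 2.7166

(b) Point probability using PMF:
P(X = 4) = 0.077076

(c) Cumulative probability using CDF:
P(X ≤ 11) = F(11) = 0.927585

(d) Range probability:
P(4 ≤ X ≤ 11) = P(X ≤ 11) - P(X ≤ 3)
                   = F(11) - F(3)
                   = 0.927585 - 0.063984
                   = 0.863601

This means approximately 86.4% of outcomes fall in the interval [4, 11].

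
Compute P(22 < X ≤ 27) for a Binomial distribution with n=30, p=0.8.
0.716612

We have X ~ Binomial(n=30, p=0.8).

To find P(22 < X ≤ 27), we use:
P(22 < X ≤ 27) = P(X ≤ 27) - P(X ≤ 22)
                 = F(27) - F(22)
                 = 0.955821 - 0.239209
                 = 0.716612

So there's approximately a 71.7% chance that X falls in this range.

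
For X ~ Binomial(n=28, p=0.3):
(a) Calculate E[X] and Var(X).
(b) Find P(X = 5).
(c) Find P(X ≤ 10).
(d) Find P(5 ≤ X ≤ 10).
(a) E[X] = 8.4000, Var(X) = 5.8800
(b) P(X = 5) = 0.065362
(c) P(X ≤ 10) = 0.808673
(d) P(5 ≤ X ≤ 10) = 0.761246

We have X ~ Binomial(n=28, p=0.3).

(a) Moments:
E[X] = 8.4000
Var(X) = 5.8800
σ = √Var(X) = 2.4249

(b) Point probability using PMF:
P(X = 5) = 0.065362

(c) Cumulative probability using CDF:
P(X ≤ 10) = F(10) = 0.808673

(d) Range probability:
P(5 ≤ X ≤ 10) = P(X ≤ 10) - P(X ≤ 4)
                   = F(10) - F(4)
                   = 0.808673 - 0.047427
                   = 0.761246

This means approximately 76.1% of outcomes fall in the interval [5, 10].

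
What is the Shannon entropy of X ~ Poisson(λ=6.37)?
2.3303 nats

We have X ~ Poisson(λ=6.37).

The Shannon entropy measures the uncertainty or information content of the distribution.

For a Poisson distribution with λ=6.37:
H(X) = 2.3303 nats

(In bits, this would be 3.3618 bits.)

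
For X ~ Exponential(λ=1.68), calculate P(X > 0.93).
0.209632

We have X ~ Exponential(λ=1.68).

P(X > 0.93) = 1 - P(X ≤ 0.93)
                = 1 - F(0.93)
                = 1 - 0.790368
                = 0.209632

So there's approximately a 21.0% chance that X exceeds 0.93.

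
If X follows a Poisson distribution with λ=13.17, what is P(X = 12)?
0.108401

We have X ~ Poisson(λ=13.17).

For a Poisson distribution, the PMF gives us the probability of each outcome.

Using the PMF formula:
P(X = 12) = 0.108401

Rounded to 4 decimal places: 0.1084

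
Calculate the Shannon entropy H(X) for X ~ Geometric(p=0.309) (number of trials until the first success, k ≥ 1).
2.0010 nats

We have X ~ Geometric(p=0.309) (number of trials until the first success, k ≥ 1).

The Shannon entropy measures the uncertainty or information content of the distribution.

For a Geometric distribution with p=0.309 (number of trials until the first success, k ≥ 1):
H(X) = 2.0010 nats

(In bits, this would be 2.8868 bits.)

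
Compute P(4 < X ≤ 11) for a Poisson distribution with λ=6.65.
0.753537

We have X ~ Poisson(λ=6.65).

To find P(4 < X ≤ 11), we use:
P(4 < X ≤ 11) = P(X ≤ 11) - P(X ≤ 4)
                 = F(11) - F(4)
                 = 0.960916 - 0.207379
                 = 0.753537

So there's approximately a 75.4% chance that X falls in this range.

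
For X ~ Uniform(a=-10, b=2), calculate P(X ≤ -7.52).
0.206667

We have X ~ Uniform(a=-10, b=2).

The CDF gives us P(X ≤ k).

Using the CDF:
P(X ≤ -7.52) = 0.206667

This means there's approximately a 20.7% chance that X is at most -7.52.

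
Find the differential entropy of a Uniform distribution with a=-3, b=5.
2.0794 nats

We have X ~ Uniform(a=-3, b=5).

The differential entropy measures the uncertainty or information content of the distribution.

For a Uniform distribution with a=-3, b=5:
h(X) = 2.0794 nats

(In bits, this would be 3.0000 bits.)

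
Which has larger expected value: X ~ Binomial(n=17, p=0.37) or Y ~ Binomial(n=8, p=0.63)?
X has larger mean (6.2900 > 5.0400)

Compute the expected value for each distribution:

X ~ Binomial(n=17, p=0.37):
E[X] = 6.2900

Y ~ Binomial(n=8, p=0.63):
E[Y] = 5.0400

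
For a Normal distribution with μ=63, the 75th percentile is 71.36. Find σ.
σ = 12.3946

For X ~ Normal(μ, σ), the p-th percentile satisfies x = μ + z_p × σ,
where z_p = Φ⁻¹(p) is the standard normal quantile.

Step 1: z_{0.75} = Φ⁻¹(0.75) = 0.6745

Step 2: Solve for σ:
71.36 = 63 + 0.6745 × σ
σ = (71.36 - 63) / 0.6745
σ = 8.36 / 0.6745
σ = 12.3946

Verification: μ + z × σ = 63 + 0.6745 × 12.3946 = 71.36 ✓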